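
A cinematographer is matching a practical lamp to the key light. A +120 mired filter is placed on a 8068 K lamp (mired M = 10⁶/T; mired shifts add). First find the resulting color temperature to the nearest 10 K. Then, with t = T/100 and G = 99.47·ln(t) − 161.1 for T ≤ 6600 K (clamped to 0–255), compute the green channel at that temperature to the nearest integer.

M_in = 10⁶/8068 = 123.95; M_out = 123.95 + (+120) = 243.95.
T_out = 10⁶/243.95 = 4099.3 K → 4100 K; t = 41.
G = 99.47·ln 41 − 161.1 = 99.47·3.7136 − 161.1 = 208.289.
Rounded: 208.

208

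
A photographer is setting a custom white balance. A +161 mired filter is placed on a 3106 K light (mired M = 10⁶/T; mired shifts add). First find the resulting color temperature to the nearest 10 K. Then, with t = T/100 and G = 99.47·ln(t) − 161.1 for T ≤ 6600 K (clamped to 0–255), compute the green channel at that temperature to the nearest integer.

M_in = 10⁶/3106 = 321.96; M_out = 321.96 + (+161) = 482.96.
T_out = 10⁶/482.96 = 2070.6 K → 2070 K; t = 20.7.
G = 99.47·ln 20.7 − 161.1 = 99.47·3.0301 − 161.1 = 140.307.
Rounded: 140.

140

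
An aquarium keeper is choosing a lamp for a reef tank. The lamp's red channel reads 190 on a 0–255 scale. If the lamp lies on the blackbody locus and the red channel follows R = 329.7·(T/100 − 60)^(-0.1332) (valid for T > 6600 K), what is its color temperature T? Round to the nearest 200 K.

(t − 60)^(-0.1332) = 190/329.7 = 0.57628.
t − 60 = 0.57628^(1/-0.1332) = 0.57628^(-7.508) = 62.667, so t = 122.667.
T = 100·t = 12267 K → 12200 K to the nearest 200 K.

12200 K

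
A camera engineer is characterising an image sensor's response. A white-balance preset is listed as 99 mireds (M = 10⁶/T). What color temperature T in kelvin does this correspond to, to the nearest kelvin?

T = 10⁶ / 99 = 10101.01 K → 10101 K.

10101 K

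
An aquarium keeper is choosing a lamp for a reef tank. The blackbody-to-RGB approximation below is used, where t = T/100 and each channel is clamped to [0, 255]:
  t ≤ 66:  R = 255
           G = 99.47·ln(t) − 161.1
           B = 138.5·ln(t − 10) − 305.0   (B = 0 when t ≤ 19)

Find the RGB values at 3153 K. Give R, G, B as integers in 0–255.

t = 3153/100 = 31.53; the t ≤ 66 branch applies.
R = 255 by definition for t ≤ 66.
G = 99.47·ln 31.53 − 161.1 = 99.47·3.4509 − 161.1 = 182.165.
B = 138.5·ln(31.53 − 10) − 305.0 = 138.5·ln 21.53 − 305.0 = 138.5·3.0694 − 305.0 = 120.118.
Rounded: (255, 182, 120).

R=255, G=182, B=120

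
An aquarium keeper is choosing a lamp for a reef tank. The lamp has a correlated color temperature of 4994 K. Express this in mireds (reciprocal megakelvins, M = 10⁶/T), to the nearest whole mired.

200 mireds

M = 10⁶ / 4994 = 200.240 → 200 mireds.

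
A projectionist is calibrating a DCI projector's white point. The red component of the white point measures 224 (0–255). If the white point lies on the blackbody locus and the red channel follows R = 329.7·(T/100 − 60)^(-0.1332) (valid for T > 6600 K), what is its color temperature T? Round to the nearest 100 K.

(t − 60)^(-0.1332) = 224/329.7 = 0.67941.
t − 60 = 0.67941^(1/-0.1332) = 0.67941^(-7.508) = 18.209, so t = 78.209.
T = 100·t = 7821 K → 7800 K to the nearest 100 K.

7800 K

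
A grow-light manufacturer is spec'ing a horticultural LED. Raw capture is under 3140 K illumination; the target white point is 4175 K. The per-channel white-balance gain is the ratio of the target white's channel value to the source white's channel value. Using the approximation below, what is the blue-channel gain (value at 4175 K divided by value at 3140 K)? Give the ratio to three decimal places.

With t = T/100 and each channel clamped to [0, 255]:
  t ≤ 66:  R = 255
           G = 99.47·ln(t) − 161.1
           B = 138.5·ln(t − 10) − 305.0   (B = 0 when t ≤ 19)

1.458

At 3140 K (t = 31.4):
  B = 138.5·ln(31.4 − 10) − 305.0 = 138.5·ln 21.4 − 305.0 = 138.5·3.0634 − 305.0 = 119.280.
At 4175 K (t = 41.75):
  B = 138.5·ln(41.75 − 10) − 305.0 = 138.5·ln 31.75 − 305.0 = 138.5·3.4579 − 305.0 = 173.918.
Gain = 173.918 / 119.280 = 1.4581 → 1.458.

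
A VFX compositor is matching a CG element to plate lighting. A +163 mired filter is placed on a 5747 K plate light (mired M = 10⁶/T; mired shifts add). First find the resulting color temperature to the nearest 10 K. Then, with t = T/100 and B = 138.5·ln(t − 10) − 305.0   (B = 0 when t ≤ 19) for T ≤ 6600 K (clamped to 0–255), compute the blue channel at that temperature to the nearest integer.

108

M_in = 10⁶/5747 = 174.00; M_out = 174.00 + (+163) = 337.00.
T_out = 10⁶/337.00 = 2967.3 K → 2970 K; t = 29.7.
B = 138.5·ln(29.7 − 10) − 305.0 = 138.5·ln 19.7 − 305.0 = 138.5·2.9806 − 305.0 = 107.816.
Rounded: 108.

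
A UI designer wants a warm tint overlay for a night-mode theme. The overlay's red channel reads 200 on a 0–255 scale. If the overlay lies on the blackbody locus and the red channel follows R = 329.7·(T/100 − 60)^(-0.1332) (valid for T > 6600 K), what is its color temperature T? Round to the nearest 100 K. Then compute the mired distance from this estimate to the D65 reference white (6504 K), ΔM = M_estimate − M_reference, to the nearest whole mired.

(t − 60)^(-0.1332) = 200/329.7 = 0.60661.
t − 60 = 0.60661^(1/-0.1332) = 0.60661^(-7.508) = 42.638, so t = 102.638.
T = 100·t = 10264 K → 10300 K to the nearest 100 K.
M_estimate = 10⁶/10300 = 97.09; M_reference = 10⁶/6504 = 153.75.
ΔM = 97.09 − 153.75 = -56.66 → -57 mireds.

-57 mireds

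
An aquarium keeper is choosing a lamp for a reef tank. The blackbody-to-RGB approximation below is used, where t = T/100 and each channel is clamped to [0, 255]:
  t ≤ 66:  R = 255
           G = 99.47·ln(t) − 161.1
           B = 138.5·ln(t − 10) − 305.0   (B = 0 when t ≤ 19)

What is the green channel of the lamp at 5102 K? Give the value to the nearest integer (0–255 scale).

230

t = 5102/100 = 51.02; the t ≤ 66 branch applies.
G = 99.47·ln 51.02 − 161.1 = 99.47·3.9322 − 161.1 = 230.038.
Rounded: 230.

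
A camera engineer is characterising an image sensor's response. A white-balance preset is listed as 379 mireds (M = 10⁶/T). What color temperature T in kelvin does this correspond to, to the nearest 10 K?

2640 K

T = 10⁶ / 379 = 2638.52 K → 2640 K.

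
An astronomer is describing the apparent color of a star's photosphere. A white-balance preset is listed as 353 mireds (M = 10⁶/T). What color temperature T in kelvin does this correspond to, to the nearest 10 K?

2830 K

T = 10⁶ / 353 = 2832.86 K → 2830 K.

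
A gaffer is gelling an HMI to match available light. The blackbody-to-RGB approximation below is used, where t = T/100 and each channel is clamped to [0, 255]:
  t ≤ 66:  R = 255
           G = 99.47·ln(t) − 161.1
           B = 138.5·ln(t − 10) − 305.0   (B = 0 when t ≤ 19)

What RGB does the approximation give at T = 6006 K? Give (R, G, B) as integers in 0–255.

(255, 246, 237)

t = 6006/100 = 60.06; the t ≤ 66 branch applies.
R = 255 by definition for t ≤ 66.
G = 99.47·ln 60.06 − 161.1 = 99.47·4.0953 − 161.1 = 246.264.
B = 138.5·ln(60.06 − 10) − 305.0 = 138.5·ln 50.06 − 305.0 = 138.5·3.9132 − 305.0 = 236.981.
Rounded: (255, 246, 237).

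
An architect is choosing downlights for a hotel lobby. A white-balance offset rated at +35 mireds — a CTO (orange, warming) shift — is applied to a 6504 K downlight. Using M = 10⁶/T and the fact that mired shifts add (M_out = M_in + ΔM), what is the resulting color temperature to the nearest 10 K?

M_in = 10⁶/6504 = 153.75 mireds.
M_out = 153.75 + (+35) = 188.75 mireds.
T_out = 10⁶/188.75 = 5298.0 K → 5300 K.

5300 K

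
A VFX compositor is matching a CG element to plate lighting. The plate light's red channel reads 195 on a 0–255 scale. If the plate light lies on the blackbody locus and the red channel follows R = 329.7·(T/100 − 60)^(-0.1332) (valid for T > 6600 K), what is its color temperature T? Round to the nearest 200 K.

(t − 60)^(-0.1332) = 195/329.7 = 0.59145.
t − 60 = 0.59145^(1/-0.1332) = 0.59145^(-7.508) = 51.564, so t = 111.564.
T = 100·t = 11156 K → 11200 K to the nearest 200 K.

11200 K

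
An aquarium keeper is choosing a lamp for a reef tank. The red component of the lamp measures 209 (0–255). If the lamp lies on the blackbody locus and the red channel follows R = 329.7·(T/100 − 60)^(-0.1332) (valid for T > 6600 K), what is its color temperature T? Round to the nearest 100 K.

(t − 60)^(-0.1332) = 209/329.7 = 0.63391.
t − 60 = 0.63391^(1/-0.1332) = 0.63391^(-7.508) = 30.639, so t = 90.639.
T = 100·t = 9064 K → 9100 K to the nearest 100 K.

9100 K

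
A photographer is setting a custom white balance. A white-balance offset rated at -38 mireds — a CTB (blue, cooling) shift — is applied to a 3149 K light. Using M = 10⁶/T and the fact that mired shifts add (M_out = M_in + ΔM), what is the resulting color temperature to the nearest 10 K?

M_in = 10⁶/3149 = 317.56 mireds.
M_out = 317.56 + (-38) = 279.56 mireds.
T_out = 10⁶/279.56 = 3577.0 K → 3580 K.

3580 K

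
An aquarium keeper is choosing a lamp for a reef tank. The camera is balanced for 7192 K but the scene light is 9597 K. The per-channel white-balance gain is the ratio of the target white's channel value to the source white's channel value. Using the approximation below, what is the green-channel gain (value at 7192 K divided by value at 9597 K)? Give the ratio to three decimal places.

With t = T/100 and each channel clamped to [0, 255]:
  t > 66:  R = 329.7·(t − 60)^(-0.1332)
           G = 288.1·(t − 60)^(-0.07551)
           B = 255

At 9597 K (t = 95.97):
  G = 288.1·(95.97 − 60)^(-0.07551) = 288.1·35.97^(-0.07551) = 288.1·0.76298 = 219.813.
At 7192 K (t = 71.92):
  G = 288.1·(71.92 − 60)^(-0.07551) = 288.1·11.92^(-0.07551) = 288.1·0.82934 = 238.932.
Gain = 238.932 / 219.813 = 1.0870 → 1.087.

1.087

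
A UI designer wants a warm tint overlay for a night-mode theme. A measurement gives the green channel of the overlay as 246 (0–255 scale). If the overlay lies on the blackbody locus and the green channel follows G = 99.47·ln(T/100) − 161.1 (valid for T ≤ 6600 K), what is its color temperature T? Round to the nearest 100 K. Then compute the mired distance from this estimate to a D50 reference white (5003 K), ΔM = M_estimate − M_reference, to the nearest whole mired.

ln t = (246 + 161.1) / 99.47 = 4.0927.
t = e^4.0927 = 59.901.
T = 100·t = 5990 K → 6000 K to the nearest 100 K.
M_estimate = 10⁶/6000 = 166.67; M_reference = 10⁶/5003 = 199.88.
ΔM = 166.67 − 199.88 = -33.21 → -33 mireds.

-33 mireds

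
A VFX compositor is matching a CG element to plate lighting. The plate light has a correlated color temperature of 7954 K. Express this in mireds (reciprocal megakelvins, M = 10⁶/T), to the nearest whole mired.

M = 10⁶ / 7954 = 125.723 → 126 mireds.

126 mireds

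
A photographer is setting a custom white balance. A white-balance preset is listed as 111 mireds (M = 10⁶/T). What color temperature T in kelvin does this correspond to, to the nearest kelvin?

T = 10⁶ / 111 = 9009.01 K → 9009 K.

9009 K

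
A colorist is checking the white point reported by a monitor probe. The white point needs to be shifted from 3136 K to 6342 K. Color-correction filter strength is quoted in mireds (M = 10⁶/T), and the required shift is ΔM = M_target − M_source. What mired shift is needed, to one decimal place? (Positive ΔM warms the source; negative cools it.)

-161.2 mireds

M_source = 10⁶/3136 = 318.878; M_target = 10⁶/6342 = 157.679.
ΔM = 157.679 − 318.878 = -161.199 → -161.2 mireds, a cooling shift.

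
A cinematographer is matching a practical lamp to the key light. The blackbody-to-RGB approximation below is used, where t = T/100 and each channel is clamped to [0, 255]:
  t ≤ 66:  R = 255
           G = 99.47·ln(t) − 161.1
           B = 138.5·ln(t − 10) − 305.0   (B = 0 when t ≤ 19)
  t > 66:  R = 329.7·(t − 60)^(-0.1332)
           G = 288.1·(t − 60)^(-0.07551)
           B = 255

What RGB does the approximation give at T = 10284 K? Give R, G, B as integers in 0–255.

t = 10284/100 = 102.84; the t > 66 branch applies.
R = 329.7·(102.84 − 60)^(-0.1332) = 329.7·42.84^(-0.1332) = 329.7·0.60623 = 199.874.
G = 288.1·(102.84 − 60)^(-0.07551) = 288.1·42.84^(-0.07551) = 288.1·0.75297 = 216.931.
B = 255 by definition for t > 66.
Rounded: (200, 217, 255).

R=200, G=217, B=255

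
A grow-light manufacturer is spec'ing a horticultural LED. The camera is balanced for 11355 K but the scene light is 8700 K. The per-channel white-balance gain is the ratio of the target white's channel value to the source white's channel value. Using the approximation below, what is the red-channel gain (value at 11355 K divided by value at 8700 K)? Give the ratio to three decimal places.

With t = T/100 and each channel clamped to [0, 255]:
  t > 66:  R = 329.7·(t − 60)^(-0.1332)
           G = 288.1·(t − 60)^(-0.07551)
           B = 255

At 8700 K (t = 87):
  R = 329.7·(87 − 60)^(-0.1332) = 329.7·27^(-0.1332) = 329.7·0.64468 = 212.550.
At 11355 K (t = 113.55):
  R = 329.7·(113.55 − 60)^(-0.1332) = 329.7·53.55^(-0.1332) = 329.7·0.58848 = 194.021.
Gain = 194.021 / 212.550 = 0.9128 → 0.913.

0.913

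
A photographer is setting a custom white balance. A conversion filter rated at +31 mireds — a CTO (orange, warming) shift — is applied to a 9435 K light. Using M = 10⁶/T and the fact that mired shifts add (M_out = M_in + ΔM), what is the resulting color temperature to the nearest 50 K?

7300 K

M_in = 10⁶/9435 = 105.99 mireds.
M_out = 105.99 + (+31) = 136.99 mireds.
T_out = 10⁶/136.99 = 7299.9 K → 7300 K.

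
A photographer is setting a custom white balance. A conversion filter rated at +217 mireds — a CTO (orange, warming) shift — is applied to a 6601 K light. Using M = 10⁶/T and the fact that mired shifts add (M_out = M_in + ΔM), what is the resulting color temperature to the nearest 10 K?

M_in = 10⁶/6601 = 151.49 mireds.
M_out = 151.49 + (+217) = 368.49 mireds.
T_out = 10⁶/368.49 = 2713.8 K → 2710 K.

2710 K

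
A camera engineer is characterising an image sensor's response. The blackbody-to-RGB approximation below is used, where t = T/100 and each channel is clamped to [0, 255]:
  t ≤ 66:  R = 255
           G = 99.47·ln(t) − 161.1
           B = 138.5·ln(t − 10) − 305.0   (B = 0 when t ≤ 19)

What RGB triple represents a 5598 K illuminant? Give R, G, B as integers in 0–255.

R=255, G=239, B=225

t = 5598/100 = 55.98; the t ≤ 66 branch applies.
R = 255 by definition for t ≤ 66.
G = 99.47·ln 55.98 − 161.1 = 99.47·4.0250 − 161.1 = 239.266.
B = 138.5·ln(55.98 − 10) − 305.0 = 138.5·ln 45.98 − 305.0 = 138.5·3.8282 − 305.0 = 225.207.
Rounded: (255, 239, 225).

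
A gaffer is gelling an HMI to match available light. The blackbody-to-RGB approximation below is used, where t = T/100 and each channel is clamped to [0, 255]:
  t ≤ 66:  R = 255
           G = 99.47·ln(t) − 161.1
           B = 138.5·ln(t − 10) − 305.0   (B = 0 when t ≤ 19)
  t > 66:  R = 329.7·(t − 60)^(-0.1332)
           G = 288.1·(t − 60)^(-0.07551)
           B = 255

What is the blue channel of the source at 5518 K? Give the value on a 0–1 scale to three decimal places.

0.874

t = 5518/100 = 55.18; the t ≤ 66 branch applies.
B = 138.5·ln(55.18 − 10) − 305.0 = 138.5·ln 45.18 − 305.0 = 138.5·3.8107 − 305.0 = 222.776.
On a 0–1 scale: 222.776/255 = 0.8736 → 0.874.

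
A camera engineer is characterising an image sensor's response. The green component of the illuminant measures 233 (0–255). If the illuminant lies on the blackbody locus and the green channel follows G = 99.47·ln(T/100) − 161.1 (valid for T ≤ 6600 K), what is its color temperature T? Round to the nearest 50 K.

ln t = (233 + 161.1) / 99.47 = 3.9620.
t = e^3.9620 = 52.562.
T = 100·t = 5256 K → 5250 K to the nearest 50 K.

5250 K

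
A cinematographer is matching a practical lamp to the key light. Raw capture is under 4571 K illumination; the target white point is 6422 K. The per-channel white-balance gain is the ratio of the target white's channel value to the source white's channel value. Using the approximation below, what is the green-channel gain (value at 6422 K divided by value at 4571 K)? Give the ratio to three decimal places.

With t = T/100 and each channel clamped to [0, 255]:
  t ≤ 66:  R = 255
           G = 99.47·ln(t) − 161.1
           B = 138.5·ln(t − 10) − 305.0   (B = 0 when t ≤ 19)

1.154

At 4571 K (t = 45.71):
  G = 99.47·ln 45.71 − 161.1 = 99.47·3.8223 − 161.1 = 219.106.
At 6422 K (t = 64.22):
  G = 99.47·ln 64.22 − 161.1 = 99.47·4.1623 − 161.1 = 252.925.
Gain = 252.925 / 219.106 = 1.1544 → 1.154.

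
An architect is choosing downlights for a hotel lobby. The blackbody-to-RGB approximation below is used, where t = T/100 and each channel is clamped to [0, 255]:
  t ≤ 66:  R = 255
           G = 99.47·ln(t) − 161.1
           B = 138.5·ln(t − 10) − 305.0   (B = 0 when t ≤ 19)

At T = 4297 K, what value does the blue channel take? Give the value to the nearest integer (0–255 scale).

t = 4297/100 = 42.97; the t ≤ 66 branch applies.
B = 138.5·ln(42.97 − 10) − 305.0 = 138.5·ln 32.97 − 305.0 = 138.5·3.4956 − 305.0 = 179.140.
Rounded: 179.

179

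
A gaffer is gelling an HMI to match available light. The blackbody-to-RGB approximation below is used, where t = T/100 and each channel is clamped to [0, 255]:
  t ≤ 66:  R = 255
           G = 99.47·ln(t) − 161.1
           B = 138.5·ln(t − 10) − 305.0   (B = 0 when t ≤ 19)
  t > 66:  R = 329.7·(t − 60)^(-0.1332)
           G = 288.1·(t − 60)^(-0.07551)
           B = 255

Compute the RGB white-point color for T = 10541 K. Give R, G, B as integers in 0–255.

R=198, G=216, B=255

t = 10541/100 = 105.41; the t > 66 branch applies.
R = 329.7·(105.41 − 60)^(-0.1332) = 329.7·45.41^(-0.1332) = 329.7·0.60154 = 198.329.
G = 288.1·(105.41 − 60)^(-0.07551) = 288.1·45.41^(-0.07551) = 288.1·0.74967 = 215.979.
B = 255 by definition for t > 66.
Rounded: (198, 216, 255).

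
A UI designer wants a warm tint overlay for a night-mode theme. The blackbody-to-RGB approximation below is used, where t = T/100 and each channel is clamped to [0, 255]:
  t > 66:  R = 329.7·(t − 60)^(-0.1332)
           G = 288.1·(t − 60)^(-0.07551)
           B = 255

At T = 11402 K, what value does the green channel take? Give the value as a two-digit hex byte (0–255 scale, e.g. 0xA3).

t = 11402/100 = 114.02; the t > 66 branch applies.
G = 288.1·(114.02 − 60)^(-0.07551) = 288.1·54.02^(-0.07551) = 288.1·0.73990 = 213.166.
Rounded: 213; in hex, 0xD5.

0xD5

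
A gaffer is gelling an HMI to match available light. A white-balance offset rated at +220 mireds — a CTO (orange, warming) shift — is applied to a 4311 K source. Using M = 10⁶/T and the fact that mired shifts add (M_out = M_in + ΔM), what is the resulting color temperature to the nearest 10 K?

M_in = 10⁶/4311 = 231.96 mireds.
M_out = 231.96 + (+220) = 451.96 mireds.
T_out = 10⁶/451.96 = 2212.6 K → 2210 K.

2210 K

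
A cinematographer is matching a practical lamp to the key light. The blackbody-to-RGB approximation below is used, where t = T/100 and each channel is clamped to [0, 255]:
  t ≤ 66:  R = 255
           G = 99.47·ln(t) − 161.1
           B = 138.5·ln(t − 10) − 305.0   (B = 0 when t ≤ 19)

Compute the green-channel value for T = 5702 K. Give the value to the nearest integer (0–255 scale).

t = 5702/100 = 57.02; the t ≤ 66 branch applies.
G = 99.47·ln 57.02 − 161.1 = 99.47·4.0434 − 161.1 = 241.097.
Rounded: 241.

241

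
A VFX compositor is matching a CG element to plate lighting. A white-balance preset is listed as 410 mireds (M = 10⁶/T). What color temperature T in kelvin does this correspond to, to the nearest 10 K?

2440 K

T = 10⁶ / 410 = 2439.02 K → 2440 K.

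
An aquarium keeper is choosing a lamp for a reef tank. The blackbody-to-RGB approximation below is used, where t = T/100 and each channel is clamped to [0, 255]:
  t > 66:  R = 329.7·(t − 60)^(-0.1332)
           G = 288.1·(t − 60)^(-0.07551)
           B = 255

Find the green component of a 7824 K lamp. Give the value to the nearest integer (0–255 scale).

231

t = 7824/100 = 78.24; the t > 66 branch applies.
G = 288.1·(78.24 − 60)^(-0.07551) = 288.1·18.24^(-0.07551) = 288.1·0.80312 = 231.379.
Rounded: 231.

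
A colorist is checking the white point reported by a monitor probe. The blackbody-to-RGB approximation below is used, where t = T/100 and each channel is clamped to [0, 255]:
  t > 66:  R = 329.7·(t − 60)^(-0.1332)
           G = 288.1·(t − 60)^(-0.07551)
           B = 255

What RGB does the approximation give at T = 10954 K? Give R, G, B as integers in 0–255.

R=196, G=215, B=255

t = 10954/100 = 109.54; the t > 66 branch applies.
R = 329.7·(109.54 − 60)^(-0.1332) = 329.7·49.54^(-0.1332) = 329.7·0.59461 = 196.043.
G = 288.1·(109.54 − 60)^(-0.07551) = 288.1·49.54^(-0.07551) = 288.1·0.74476 = 214.564.
B = 255 by definition for t > 66.
Rounded: (196, 215, 255).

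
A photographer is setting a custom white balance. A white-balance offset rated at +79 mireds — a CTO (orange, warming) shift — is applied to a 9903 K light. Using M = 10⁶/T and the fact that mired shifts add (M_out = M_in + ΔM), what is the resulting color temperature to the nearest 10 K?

5560 K

M_in = 10⁶/9903 = 100.98 mireds.
M_out = 100.98 + (+79) = 179.98 mireds.
T_out = 10⁶/179.98 = 5556.2 K → 5560 K.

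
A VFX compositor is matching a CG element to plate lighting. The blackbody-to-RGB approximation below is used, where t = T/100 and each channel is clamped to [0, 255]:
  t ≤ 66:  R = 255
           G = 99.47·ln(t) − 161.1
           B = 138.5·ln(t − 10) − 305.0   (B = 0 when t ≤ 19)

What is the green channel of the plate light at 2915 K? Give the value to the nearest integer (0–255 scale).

174

t = 2915/100 = 29.15; the t ≤ 66 branch applies.
G = 99.47·ln 29.15 − 161.1 = 99.47·3.3725 − 161.1 = 174.358.
Rounded: 174.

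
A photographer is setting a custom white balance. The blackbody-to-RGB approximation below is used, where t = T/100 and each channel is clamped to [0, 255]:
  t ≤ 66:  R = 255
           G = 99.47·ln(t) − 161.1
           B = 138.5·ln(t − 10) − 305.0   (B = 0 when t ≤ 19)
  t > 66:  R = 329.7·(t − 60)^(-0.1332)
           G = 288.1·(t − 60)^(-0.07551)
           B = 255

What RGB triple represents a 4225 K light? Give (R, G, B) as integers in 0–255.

t = 4225/100 = 42.25; the t ≤ 66 branch applies.
R = 255 by definition for t ≤ 66.
G = 99.47·ln 42.25 − 161.1 = 99.47·3.7436 − 161.1 = 211.276.
B = 138.5·ln(42.25 − 10) − 305.0 = 138.5·ln 32.25 − 305.0 = 138.5·3.4735 − 305.0 = 176.082.
Rounded: (255, 211, 176).

(255, 211, 176)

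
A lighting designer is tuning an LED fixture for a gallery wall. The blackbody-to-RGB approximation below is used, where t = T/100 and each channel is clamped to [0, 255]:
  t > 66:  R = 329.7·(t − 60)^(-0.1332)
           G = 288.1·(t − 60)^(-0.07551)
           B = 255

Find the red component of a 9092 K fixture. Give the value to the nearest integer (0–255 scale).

209

t = 9092/100 = 90.92; the t > 66 branch applies.
R = 329.7·(90.92 − 60)^(-0.1332) = 329.7·30.92^(-0.1332) = 329.7·0.63314 = 208.746.
Rounded: 209.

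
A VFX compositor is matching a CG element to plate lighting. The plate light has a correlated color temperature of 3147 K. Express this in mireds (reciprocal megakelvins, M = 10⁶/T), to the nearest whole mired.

M = 10⁶ / 3147 = 317.763 → 318 mireds.

318 mireds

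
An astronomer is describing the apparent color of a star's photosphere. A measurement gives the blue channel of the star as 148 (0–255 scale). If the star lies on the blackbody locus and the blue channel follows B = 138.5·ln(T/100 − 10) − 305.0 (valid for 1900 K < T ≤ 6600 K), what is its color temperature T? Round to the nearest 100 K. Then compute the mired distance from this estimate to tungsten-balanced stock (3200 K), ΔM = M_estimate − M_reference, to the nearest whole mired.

-35 mireds

ln(t − 10) = (148 + 305.0) / 138.5 = 3.2708.
t − 10 = e^3.2708 = 26.331, so t = 36.331.
T = 100·t = 3633 K → 3600 K to the nearest 100 K.
M_estimate = 10⁶/3600 = 277.78; M_reference = 10⁶/3200 = 312.50.
ΔM = 277.78 − 312.50 = -34.72 → -35 mireds.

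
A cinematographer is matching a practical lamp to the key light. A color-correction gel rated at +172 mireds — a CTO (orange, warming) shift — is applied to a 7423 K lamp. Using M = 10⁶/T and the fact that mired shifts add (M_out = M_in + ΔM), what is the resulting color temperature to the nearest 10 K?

M_in = 10⁶/7423 = 134.72 mireds.
M_out = 134.72 + (+172) = 306.72 mireds.
T_out = 10⁶/306.72 = 3260.3 K → 3260 K.

3260 K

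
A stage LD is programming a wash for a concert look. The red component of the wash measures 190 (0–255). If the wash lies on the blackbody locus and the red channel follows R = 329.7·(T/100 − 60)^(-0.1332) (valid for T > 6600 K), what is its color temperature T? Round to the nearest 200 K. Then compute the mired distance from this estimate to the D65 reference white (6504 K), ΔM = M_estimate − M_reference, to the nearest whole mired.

(t − 60)^(-0.1332) = 190/329.7 = 0.57628.
t − 60 = 0.57628^(1/-0.1332) = 0.57628^(-7.508) = 62.667, so t = 122.667.
T = 100·t = 12267 K → 12200 K to the nearest 200 K.
M_estimate = 10⁶/12200 = 81.97; M_reference = 10⁶/6504 = 153.75.
ΔM = 81.97 − 153.75 = -71.78 → -72 mireds.

-72 mireds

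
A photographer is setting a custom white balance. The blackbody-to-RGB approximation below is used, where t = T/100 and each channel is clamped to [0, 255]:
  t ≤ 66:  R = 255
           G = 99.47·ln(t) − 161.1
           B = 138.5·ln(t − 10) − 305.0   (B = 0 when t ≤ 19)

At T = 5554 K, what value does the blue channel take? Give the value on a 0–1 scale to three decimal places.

t = 5554/100 = 55.54; the t ≤ 66 branch applies.
B = 138.5·ln(55.54 − 10) − 305.0 = 138.5·ln 45.54 − 305.0 = 138.5·3.8186 − 305.0 = 223.875.
On a 0–1 scale: 223.875/255 = 0.8779 → 0.878.

0.878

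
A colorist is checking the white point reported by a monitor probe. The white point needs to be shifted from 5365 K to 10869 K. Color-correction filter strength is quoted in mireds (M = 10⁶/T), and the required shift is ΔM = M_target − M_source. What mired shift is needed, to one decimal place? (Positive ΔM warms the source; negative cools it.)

-94.4 mireds

M_source = 10⁶/5365 = 186.393; M_target = 10⁶/10869 = 92.005.
ΔM = 92.005 − 186.393 = -94.389 → -94.4 mireds, a cooling shift.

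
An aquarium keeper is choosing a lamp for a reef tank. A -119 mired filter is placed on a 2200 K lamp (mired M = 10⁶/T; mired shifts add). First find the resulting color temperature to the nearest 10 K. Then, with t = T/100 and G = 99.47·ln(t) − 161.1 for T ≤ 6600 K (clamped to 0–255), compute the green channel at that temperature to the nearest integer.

177

M_in = 10⁶/2200 = 454.55; M_out = 454.55 + (-119) = 335.55.
T_out = 10⁶/335.55 = 2980.2 K → 2980 K; t = 29.8.
G = 99.47·ln 29.8 − 161.1 = 99.47·3.3945 − 161.1 = 176.552.
Rounded: 177.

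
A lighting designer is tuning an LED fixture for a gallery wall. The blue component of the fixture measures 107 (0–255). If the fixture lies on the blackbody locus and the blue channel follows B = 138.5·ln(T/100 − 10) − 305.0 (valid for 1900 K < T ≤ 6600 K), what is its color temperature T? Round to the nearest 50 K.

ln(t − 10) = (107 + 305.0) / 138.5 = 2.9747.
t − 10 = e^2.9747 = 19.584, so t = 29.584.
T = 100·t = 2958 K → 2950 K to the nearest 50 K.

2950 K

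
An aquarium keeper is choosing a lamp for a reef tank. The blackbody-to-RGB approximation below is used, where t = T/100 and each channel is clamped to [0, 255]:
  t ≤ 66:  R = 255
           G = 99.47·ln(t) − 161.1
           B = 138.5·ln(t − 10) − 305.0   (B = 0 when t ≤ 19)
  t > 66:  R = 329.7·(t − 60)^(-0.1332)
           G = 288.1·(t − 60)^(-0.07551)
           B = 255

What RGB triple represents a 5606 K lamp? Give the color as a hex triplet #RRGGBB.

t = 5606/100 = 56.06; the t ≤ 66 branch applies.
R = 255 by definition for t ≤ 66.
G = 99.47·ln 56.06 − 161.1 = 99.47·4.0264 − 161.1 = 239.408.
B = 138.5·ln(56.06 − 10) − 305.0 = 138.5·ln 46.06 − 305.0 = 138.5·3.8299 − 305.0 = 225.447.
Rounded: (255, 239, 225).
In hex: #FFEFE1.

#FFEFE1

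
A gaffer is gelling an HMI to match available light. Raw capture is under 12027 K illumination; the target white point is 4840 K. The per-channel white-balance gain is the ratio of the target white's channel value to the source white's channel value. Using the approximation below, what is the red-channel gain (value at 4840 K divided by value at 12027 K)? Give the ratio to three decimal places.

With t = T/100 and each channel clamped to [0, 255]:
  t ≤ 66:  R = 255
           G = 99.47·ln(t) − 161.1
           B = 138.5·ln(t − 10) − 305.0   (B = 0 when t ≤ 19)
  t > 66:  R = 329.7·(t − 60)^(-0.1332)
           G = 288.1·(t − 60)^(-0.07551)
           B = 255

1.335

At 12027 K (t = 120.27):
  R = 329.7·(120.27 − 60)^(-0.1332) = 329.7·60.27^(-0.1332) = 329.7·0.57928 = 190.989.
At 4840 K (t = 48.4):
  R = 255 by definition for t ≤ 66.
Gain = 255.000 / 190.989 = 1.3352 → 1.335.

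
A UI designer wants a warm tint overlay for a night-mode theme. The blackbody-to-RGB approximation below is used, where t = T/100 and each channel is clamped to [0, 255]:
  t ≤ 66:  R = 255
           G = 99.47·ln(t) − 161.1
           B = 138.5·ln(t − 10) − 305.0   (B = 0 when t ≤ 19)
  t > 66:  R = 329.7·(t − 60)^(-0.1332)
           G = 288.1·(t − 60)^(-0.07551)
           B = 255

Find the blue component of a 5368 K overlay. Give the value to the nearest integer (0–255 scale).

t = 5368/100 = 53.68; the t ≤ 66 branch applies.
B = 138.5·ln(53.68 − 10) − 305.0 = 138.5·ln 43.68 − 305.0 = 138.5·3.7769 − 305.0 = 218.099.
Rounded: 218.

218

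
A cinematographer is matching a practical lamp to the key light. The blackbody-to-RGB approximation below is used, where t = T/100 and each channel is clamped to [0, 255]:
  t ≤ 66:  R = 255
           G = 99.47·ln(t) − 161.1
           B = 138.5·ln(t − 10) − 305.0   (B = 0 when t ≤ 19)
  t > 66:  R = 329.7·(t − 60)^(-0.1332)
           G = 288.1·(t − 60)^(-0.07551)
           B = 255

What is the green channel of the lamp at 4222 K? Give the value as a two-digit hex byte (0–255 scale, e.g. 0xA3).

t = 4222/100 = 42.22; the t ≤ 66 branch applies.
G = 99.47·ln 42.22 − 161.1 = 99.47·3.7429 − 161.1 = 211.206.
Rounded: 211; in hex, 0xD3.

0xD3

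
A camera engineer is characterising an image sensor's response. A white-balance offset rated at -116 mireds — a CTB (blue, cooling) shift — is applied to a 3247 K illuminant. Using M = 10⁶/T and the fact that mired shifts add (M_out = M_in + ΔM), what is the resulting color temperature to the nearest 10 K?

5210 K

M_in = 10⁶/3247 = 307.98 mireds.
M_out = 307.98 + (-116) = 191.98 mireds.
T_out = 10⁶/191.98 = 5209.0 K → 5210 K.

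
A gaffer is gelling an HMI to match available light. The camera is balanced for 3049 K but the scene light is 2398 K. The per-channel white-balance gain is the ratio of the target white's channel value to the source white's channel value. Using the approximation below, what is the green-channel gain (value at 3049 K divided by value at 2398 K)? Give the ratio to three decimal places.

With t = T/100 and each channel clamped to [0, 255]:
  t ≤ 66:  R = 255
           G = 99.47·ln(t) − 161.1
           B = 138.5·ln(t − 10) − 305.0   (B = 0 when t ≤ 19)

At 2398 K (t = 23.98):
  G = 99.47·ln 23.98 − 161.1 = 99.47·3.1772 − 161.1 = 154.938.
At 3049 K (t = 30.49):
  G = 99.47·ln 30.49 − 161.1 = 99.47·3.4174 − 161.1 = 178.829.
Gain = 178.829 / 154.938 = 1.1542 → 1.154.

1.154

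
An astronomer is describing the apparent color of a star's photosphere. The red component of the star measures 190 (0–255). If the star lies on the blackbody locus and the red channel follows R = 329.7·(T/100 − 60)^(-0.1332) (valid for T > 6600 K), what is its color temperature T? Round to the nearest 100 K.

12300 K

(t − 60)^(-0.1332) = 190/329.7 = 0.57628.
t − 60 = 0.57628^(1/-0.1332) = 0.57628^(-7.508) = 62.667, so t = 122.667.
T = 100·t = 12267 K → 12300 K to the nearest 100 K.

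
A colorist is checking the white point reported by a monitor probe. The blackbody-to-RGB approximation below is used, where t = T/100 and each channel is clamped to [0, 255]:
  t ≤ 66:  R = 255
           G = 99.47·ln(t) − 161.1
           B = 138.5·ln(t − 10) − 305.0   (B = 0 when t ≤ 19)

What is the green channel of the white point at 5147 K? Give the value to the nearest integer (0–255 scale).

231

t = 5147/100 = 51.47; the t ≤ 66 branch applies.
G = 99.47·ln 51.47 − 161.1 = 99.47·3.9410 − 161.1 = 230.911.
Rounded: 231.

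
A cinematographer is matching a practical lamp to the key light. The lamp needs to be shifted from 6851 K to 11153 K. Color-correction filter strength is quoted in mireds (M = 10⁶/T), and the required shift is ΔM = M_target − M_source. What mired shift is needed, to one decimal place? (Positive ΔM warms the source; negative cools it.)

-56.3 mireds

M_source = 10⁶/6851 = 145.964; M_target = 10⁶/11153 = 89.662.
ΔM = 89.662 − 145.964 = -56.302 → -56.3 mireds, a cooling shift.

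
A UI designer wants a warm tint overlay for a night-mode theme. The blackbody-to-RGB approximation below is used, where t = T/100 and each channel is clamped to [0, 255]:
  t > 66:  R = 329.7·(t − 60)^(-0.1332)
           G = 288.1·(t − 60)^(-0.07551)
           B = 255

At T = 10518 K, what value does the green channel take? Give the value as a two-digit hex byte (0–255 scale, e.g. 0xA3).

0xD8

t = 10518/100 = 105.18; the t > 66 branch applies.
G = 288.1·(105.18 − 60)^(-0.07551) = 288.1·45.18^(-0.07551) = 288.1·0.74995 = 216.062.
Rounded: 216; in hex, 0xD8.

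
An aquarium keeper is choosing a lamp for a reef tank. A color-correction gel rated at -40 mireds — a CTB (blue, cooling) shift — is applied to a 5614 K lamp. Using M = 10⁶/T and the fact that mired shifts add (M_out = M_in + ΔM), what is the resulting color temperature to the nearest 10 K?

7240 K

M_in = 10⁶/5614 = 178.13 mireds.
M_out = 178.13 + (-40) = 138.13 mireds.
T_out = 10⁶/138.13 = 7239.8 K → 7240 K.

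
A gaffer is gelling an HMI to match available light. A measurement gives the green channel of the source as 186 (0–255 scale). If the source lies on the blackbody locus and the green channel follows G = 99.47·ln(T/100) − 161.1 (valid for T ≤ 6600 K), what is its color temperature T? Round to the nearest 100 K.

ln t = (186 + 161.1) / 99.47 = 3.4895.
t = e^3.4895 = 32.769.
T = 100·t = 3277 K → 3300 K to the nearest 100 K.

3300 K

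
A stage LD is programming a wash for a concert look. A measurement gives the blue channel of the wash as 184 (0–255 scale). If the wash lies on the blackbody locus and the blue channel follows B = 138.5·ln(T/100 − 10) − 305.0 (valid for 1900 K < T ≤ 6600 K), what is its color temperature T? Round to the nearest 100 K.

4400 K

ln(t − 10) = (184 + 305.0) / 138.5 = 3.5307.
t − 10 = e^3.5307 = 34.147, so t = 44.147.
T = 100·t = 4415 K → 4400 K to the nearest 100 K.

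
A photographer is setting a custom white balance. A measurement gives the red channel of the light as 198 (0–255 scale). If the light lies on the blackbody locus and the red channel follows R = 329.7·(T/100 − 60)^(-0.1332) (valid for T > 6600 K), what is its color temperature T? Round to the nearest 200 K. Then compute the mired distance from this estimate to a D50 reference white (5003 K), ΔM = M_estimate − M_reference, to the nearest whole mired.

-106 mireds

(t − 60)^(-0.1332) = 198/329.7 = 0.60055.
t − 60 = 0.60055^(1/-0.1332) = 0.60055^(-7.508) = 45.980, so t = 105.980.
T = 100·t = 10598 K → 10600 K to the nearest 200 K.
M_estimate = 10⁶/10600 = 94.34; M_reference = 10⁶/5003 = 199.88.
ΔM = 94.34 − 199.88 = -105.54 → -106 mireds.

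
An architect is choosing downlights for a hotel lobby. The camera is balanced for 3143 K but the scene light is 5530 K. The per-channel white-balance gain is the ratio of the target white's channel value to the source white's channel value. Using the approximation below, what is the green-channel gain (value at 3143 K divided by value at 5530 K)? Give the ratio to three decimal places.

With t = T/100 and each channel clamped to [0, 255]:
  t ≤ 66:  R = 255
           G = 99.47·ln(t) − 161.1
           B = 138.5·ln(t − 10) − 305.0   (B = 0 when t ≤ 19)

At 5530 K (t = 55.3):
  G = 99.47·ln 55.3 − 161.1 = 99.47·4.0128 − 161.1 = 238.051.
At 3143 K (t = 31.43):
  G = 99.47·ln 31.43 − 161.1 = 99.47·3.4478 − 161.1 = 181.849.
Gain = 181.849 / 238.051 = 0.7639 → 0.764.

0.764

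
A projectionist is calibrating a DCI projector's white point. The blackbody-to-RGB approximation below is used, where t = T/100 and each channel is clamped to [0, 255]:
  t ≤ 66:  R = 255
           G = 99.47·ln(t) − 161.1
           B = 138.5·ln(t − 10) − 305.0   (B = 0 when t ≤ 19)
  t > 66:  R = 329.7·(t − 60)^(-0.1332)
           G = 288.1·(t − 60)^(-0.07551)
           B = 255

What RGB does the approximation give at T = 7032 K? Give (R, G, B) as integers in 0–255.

(242, 242, 255)

t = 7032/100 = 70.32; the t > 66 branch applies.
R = 329.7·(70.32 − 60)^(-0.1332) = 329.7·10.32^(-0.1332) = 329.7·0.73279 = 241.600.
G = 288.1·(70.32 − 60)^(-0.07551) = 288.1·10.32^(-0.07551) = 288.1·0.83841 = 241.546.
B = 255 by definition for t > 66.
Rounded: (242, 242, 255).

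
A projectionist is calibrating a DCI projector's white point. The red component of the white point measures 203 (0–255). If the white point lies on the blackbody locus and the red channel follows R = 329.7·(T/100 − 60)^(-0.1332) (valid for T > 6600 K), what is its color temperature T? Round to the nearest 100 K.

(t − 60)^(-0.1332) = 203/329.7 = 0.61571.
t − 60 = 0.61571^(1/-0.1332) = 0.61571^(-7.508) = 38.129, so t = 98.129.
T = 100·t = 9813 K → 9800 K to the nearest 100 K.

9800 K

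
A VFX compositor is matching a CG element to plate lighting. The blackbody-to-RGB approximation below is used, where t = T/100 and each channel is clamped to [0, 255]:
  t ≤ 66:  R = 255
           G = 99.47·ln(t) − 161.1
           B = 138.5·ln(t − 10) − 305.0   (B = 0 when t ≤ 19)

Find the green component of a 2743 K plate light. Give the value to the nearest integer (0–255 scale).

168

t = 2743/100 = 27.43; the t ≤ 66 branch applies.
G = 99.47·ln 27.43 − 161.1 = 99.47·3.3116 − 161.1 = 168.309.
Rounded: 168.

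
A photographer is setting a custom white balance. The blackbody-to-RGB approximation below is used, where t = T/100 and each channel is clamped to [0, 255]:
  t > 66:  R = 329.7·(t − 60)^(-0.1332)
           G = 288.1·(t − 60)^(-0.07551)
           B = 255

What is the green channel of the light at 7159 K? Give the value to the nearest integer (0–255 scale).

239

t = 7159/100 = 71.59; the t > 66 branch applies.
G = 288.1·(71.59 − 60)^(-0.07551) = 288.1·11.59^(-0.07551) = 288.1·0.83110 = 239.439.
Rounded: 239.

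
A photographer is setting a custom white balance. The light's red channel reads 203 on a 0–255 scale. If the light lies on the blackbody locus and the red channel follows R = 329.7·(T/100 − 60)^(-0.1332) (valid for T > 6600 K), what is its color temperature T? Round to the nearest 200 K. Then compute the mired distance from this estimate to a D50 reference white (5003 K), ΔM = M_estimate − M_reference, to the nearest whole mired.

-98 mireds

(t − 60)^(-0.1332) = 203/329.7 = 0.61571.
t − 60 = 0.61571^(1/-0.1332) = 0.61571^(-7.508) = 38.129, so t = 98.129.
T = 100·t = 9813 K → 9800 K to the nearest 200 K.
M_estimate = 10⁶/9800 = 102.04; M_reference = 10⁶/5003 = 199.88.
ΔM = 102.04 − 199.88 = -97.84 → -98 mireds.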